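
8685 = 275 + 8410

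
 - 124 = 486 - 610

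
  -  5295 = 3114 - 8409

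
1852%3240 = 1852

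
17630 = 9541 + 8089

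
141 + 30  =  171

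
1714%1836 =1714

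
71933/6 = 71933/6 = 11988.83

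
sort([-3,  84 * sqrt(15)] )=[-3,84*sqrt (15)]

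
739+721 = 1460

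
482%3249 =482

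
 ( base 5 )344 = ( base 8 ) 143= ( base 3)10200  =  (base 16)63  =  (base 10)99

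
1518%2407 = 1518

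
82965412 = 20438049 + 62527363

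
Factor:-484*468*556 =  - 125940672 = - 2^6*3^2*11^2*13^1*139^1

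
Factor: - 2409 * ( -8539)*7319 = 3^1 * 11^1*13^1*73^1*563^1*8539^1  =  150555130869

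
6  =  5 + 1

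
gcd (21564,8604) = 36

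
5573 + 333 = 5906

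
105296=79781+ 25515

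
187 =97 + 90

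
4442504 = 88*50483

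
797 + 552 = 1349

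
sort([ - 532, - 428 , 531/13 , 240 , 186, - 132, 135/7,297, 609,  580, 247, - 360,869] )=[ - 532, - 428, - 360, - 132, 135/7,531/13,  186 , 240, 247, 297, 580, 609, 869] 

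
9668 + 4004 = 13672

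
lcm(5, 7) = 35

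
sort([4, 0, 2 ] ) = [0, 2,4 ] 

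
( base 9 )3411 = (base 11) 1992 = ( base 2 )100111011001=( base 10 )2521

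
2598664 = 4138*628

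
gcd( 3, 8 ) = 1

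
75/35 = 2+ 1/7=2.14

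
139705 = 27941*5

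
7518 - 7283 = 235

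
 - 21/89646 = - 7/29882 = -0.00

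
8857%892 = 829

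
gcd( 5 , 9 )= 1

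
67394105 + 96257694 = 163651799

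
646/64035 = 646/64035= 0.01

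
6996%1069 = 582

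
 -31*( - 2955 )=91605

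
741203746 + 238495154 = 979698900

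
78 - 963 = -885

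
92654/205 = 451 + 199/205 = 451.97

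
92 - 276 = -184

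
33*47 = 1551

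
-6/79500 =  - 1/13250=- 0.00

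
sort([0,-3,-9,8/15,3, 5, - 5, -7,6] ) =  [ - 9, - 7, - 5, -3,0 , 8/15,3,5 , 6]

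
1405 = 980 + 425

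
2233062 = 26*85887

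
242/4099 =242/4099 =0.06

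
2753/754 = 2753/754 = 3.65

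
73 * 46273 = 3377929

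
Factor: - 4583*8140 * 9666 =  - 360596122920 = - 2^3 * 3^3*5^1*11^1*37^1*179^1*4583^1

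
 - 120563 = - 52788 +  -67775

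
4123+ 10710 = 14833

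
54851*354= 19417254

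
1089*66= 71874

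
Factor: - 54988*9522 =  - 523595736 = - 2^3*3^2*23^2 * 59^1*233^1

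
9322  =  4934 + 4388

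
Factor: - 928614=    - 2^1*3^1*154769^1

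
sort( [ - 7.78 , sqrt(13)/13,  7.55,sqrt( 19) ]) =[-7.78, sqrt(13)/13, sqrt(19),  7.55 ] 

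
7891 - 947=6944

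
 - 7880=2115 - 9995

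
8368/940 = 2092/235 = 8.90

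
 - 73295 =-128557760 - -128484465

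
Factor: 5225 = 5^2 * 11^1*19^1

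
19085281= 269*70949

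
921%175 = 46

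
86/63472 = 43/31736 = 0.00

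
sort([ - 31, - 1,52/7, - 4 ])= [ - 31 , - 4, - 1,52/7]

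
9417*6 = 56502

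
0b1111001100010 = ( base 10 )7778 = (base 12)4602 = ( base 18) 1602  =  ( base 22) G1C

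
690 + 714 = 1404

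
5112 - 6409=-1297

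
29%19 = 10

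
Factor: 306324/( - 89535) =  - 804/235 = - 2^2*3^1*5^(  -  1)*47^ ( - 1)*67^1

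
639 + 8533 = 9172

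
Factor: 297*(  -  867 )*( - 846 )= 217844154 = 2^1*3^6*11^1*17^2*47^1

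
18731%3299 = 2236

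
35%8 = 3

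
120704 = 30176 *4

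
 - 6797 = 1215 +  - 8012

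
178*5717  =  1017626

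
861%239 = 144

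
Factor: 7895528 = 2^3*986941^1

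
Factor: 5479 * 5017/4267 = 17^(  -  1)*29^1 * 173^1*251^(- 1)*5479^1  =  27488143/4267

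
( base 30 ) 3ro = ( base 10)3534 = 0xDCE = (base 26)55O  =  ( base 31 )3l0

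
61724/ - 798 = -30862/399 = - 77.35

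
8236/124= 66 + 13/31=66.42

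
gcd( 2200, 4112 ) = 8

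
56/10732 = 14/2683 = 0.01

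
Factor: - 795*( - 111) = 88245 = 3^2*5^1*37^1*53^1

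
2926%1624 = 1302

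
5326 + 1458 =6784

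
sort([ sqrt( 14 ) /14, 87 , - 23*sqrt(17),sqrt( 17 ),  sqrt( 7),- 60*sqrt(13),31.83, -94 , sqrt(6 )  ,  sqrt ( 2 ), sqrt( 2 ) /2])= [ - 60*sqrt(13), - 23*sqrt(17) ,- 94,sqrt(14 ) /14 , sqrt(2) /2, sqrt(2 ), sqrt( 6),sqrt ( 7 ), sqrt(17 ),31.83, 87]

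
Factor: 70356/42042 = 2^1*7^(-2 ) * 41^1 = 82/49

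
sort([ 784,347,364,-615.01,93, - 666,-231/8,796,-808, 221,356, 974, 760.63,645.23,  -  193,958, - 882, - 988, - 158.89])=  [ - 988,-882,-808,- 666, - 615.01 ,  -  193, - 158.89,-231/8, 93 , 221, 347,  356, 364, 645.23,760.63, 784, 796,958, 974] 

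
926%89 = 36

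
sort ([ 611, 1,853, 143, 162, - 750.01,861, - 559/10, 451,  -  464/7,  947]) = [ - 750.01, - 464/7 , -559/10,1, 143,162 , 451,611, 853,861,947]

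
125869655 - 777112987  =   - 651243332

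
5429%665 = 109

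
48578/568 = 85+149/284=85.52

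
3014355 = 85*35463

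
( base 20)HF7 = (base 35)5s2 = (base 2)1101111000011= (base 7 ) 26502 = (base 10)7107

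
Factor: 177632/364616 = 3172/6511 = 2^2* 13^1*17^( - 1)*61^1*383^(-1) 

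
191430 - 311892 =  - 120462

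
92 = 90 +2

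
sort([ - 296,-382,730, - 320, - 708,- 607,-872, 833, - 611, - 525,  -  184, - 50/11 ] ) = [ -872, -708, - 611, - 607, - 525, - 382, - 320, - 296, - 184,  -  50/11, 730,833 ] 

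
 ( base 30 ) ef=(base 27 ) G3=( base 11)366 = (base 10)435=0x1B3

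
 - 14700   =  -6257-8443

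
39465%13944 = 11577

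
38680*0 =0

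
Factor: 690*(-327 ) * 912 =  - 2^5*3^3*5^1*19^1*23^1 * 109^1 = -205774560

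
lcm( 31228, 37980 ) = 1405260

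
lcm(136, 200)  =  3400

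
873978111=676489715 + 197488396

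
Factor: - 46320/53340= -772/889 = - 2^2 * 7^(-1 )*127^( - 1) * 193^1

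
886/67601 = 886/67601 = 0.01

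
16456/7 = 2350 + 6/7 = 2350.86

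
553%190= 173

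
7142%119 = 2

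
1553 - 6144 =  - 4591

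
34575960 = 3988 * 8670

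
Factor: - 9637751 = - 317^1 * 30403^1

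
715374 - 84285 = 631089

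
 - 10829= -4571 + -6258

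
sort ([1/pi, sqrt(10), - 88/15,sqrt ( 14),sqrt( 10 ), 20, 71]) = [ - 88/15  ,  1/pi,sqrt(10),  sqrt(10 ),sqrt( 14), 20,71]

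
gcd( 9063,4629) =3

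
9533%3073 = 314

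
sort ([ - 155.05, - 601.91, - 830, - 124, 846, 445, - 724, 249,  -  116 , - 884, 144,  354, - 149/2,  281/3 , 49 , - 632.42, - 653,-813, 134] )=[ - 884, - 830, - 813, - 724, - 653,- 632.42,-601.91, - 155.05, - 124,-116,-149/2, 49,281/3, 134, 144, 249, 354,445,846]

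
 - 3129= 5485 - 8614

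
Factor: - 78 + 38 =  - 2^3*5^1 = - 40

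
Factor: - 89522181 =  - 3^2*7^1* 607^1*2341^1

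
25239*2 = 50478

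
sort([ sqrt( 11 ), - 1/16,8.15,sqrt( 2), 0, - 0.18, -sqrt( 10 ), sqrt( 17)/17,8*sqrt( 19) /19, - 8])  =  [ - 8,-sqrt( 10), - 0.18, - 1/16, 0, sqrt( 17 ) /17, sqrt(2 ),8*sqrt(19) /19,sqrt( 11),8.15] 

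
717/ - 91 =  - 8 + 11/91 = - 7.88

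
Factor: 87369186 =2^1*3^1* 14561531^1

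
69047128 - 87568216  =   -18521088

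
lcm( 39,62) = 2418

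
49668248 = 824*60277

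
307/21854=307/21854  =  0.01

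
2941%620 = 461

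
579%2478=579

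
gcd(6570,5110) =730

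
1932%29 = 18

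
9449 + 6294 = 15743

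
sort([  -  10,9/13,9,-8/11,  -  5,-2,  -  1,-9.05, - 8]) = [-10,-9.05, - 8 , - 5,-2, - 1, - 8/11, 9/13,9]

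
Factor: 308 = 2^2 * 7^1 *11^1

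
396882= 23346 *17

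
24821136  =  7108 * 3492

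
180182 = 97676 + 82506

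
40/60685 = 8/12137=0.00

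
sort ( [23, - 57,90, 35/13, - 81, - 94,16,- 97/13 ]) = [ - 94, - 81,-57,- 97/13,35/13 , 16, 23,90]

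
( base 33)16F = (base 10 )1302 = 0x516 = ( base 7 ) 3540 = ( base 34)14A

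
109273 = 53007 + 56266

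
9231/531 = 17 + 68/177 = 17.38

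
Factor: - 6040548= - 2^2 * 3^3*55931^1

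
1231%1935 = 1231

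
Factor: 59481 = 3^3*2203^1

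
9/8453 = 9/8453 = 0.00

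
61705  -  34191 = 27514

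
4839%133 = 51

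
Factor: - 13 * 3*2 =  - 78= -  2^1*3^1 * 13^1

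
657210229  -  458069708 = 199140521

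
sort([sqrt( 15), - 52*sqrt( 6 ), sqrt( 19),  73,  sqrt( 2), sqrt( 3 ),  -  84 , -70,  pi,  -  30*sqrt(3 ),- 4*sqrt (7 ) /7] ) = [ -52*sqrt( 6 ),-84, - 70,- 30*sqrt(3),  -  4*sqrt( 7)/7, sqrt( 2),sqrt( 3 ),pi , sqrt( 15), sqrt( 19),  73] 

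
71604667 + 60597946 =132202613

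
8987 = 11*817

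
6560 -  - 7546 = 14106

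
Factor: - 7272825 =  - 3^1*5^2 * 7^2* 1979^1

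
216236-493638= -277402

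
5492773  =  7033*781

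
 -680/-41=16 + 24/41= 16.59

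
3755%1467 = 821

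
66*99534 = 6569244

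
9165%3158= 2849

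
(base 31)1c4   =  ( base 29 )1h3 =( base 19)3d7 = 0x539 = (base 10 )1337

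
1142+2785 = 3927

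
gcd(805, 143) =1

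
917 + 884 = 1801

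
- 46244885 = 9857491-56102376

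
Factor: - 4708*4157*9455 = -185045279980 = -2^2 *5^1*11^1*31^1  *  61^1*107^1 *4157^1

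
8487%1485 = 1062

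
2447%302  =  31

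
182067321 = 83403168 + 98664153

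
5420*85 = 460700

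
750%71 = 40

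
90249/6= 15041 + 1/2= 15041.50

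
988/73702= 494/36851 = 0.01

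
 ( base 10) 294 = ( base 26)b8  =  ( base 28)AE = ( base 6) 1210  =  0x126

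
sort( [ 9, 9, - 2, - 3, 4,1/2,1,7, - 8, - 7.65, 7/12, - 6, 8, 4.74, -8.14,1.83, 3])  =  [ - 8.14, - 8, - 7.65, - 6, - 3, - 2,  1/2, 7/12, 1,  1.83, 3,4,  4.74, 7 , 8,  9, 9 ]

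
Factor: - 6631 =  - 19^1*349^1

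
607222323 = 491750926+115471397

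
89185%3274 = 787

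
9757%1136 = 669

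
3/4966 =3/4966 = 0.00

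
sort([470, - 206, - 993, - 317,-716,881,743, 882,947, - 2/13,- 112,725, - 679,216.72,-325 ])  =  [ - 993, - 716,-679, - 325, - 317, - 206, - 112,-2/13,216.72, 470,  725,743, 881, 882,  947 ] 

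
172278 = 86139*2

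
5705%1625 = 830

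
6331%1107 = 796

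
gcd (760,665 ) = 95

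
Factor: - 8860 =-2^2*5^1*443^1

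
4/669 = 4/669=   0.01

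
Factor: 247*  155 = 38285 = 5^1*13^1*19^1 * 31^1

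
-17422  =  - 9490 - 7932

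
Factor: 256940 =2^2 * 5^1 * 29^1*443^1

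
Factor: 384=2^7*3^1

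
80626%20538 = 19012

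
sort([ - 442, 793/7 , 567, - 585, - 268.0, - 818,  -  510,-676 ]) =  [  -  818, - 676, - 585, - 510, - 442,-268.0, 793/7,567]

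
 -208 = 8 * (-26) 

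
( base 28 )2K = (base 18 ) 44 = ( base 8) 114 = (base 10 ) 76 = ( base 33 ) 2A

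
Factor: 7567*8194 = 2^1*7^1*17^1*23^1*47^1*241^1 = 62003998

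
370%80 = 50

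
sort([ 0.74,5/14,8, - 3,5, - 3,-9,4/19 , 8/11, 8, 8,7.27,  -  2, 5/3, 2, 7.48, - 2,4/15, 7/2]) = [ - 9, - 3,-3,-2, - 2, 4/19, 4/15, 5/14,8/11,0.74,  5/3, 2,  7/2, 5, 7.27, 7.48, 8, 8, 8]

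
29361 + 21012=50373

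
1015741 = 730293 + 285448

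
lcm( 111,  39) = 1443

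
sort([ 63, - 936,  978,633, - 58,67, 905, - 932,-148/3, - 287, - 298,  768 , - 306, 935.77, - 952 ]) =[ - 952 , - 936, - 932,- 306, - 298, - 287, - 58, - 148/3,63, 67,633,768,  905,  935.77,  978 ] 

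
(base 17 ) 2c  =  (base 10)46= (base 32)1E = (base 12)3A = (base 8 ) 56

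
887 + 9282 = 10169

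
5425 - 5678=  - 253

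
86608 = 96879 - 10271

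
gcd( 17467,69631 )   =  1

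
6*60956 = 365736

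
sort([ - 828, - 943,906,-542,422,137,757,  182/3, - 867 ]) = [ - 943,-867,- 828, - 542,182/3,  137,422,  757, 906] 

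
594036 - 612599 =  - 18563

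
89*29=2581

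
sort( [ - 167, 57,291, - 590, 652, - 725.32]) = [ - 725.32 , - 590, - 167 , 57,291, 652 ] 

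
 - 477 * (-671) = 320067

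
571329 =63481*9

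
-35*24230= - 848050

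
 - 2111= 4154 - 6265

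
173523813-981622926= - 808099113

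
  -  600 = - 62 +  - 538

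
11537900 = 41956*275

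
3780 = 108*35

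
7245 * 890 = 6448050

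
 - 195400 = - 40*4885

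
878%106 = 30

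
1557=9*173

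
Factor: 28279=28279^1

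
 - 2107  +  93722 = 91615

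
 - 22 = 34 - 56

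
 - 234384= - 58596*4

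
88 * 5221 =459448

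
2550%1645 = 905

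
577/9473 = 577/9473 = 0.06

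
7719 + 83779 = 91498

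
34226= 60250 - 26024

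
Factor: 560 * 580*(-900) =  - 2^8*3^2*5^4*7^1*29^1 = -  292320000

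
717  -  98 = 619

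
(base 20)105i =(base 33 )7F0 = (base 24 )e26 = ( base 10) 8118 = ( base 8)17666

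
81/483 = 27/161 = 0.17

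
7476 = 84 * 89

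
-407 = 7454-7861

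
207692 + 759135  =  966827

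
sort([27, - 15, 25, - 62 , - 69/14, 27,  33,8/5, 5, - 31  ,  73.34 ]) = [ - 62, - 31, - 15,-69/14, 8/5, 5, 25 , 27,  27, 33, 73.34 ] 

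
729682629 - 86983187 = 642699442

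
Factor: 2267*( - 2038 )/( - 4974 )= 3^( - 1)*829^( -1 )*1019^1  *  2267^1 =2310073/2487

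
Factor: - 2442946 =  - 2^1*11^1*111043^1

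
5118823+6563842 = 11682665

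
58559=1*58559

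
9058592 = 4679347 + 4379245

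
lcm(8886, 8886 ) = 8886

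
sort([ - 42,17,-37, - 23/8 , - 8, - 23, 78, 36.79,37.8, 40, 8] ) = [ - 42,  -  37, -23, - 8, - 23/8, 8,17,36.79,  37.8,40,78] 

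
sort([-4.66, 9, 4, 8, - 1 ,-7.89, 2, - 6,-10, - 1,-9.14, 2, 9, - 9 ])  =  [  -  10,  -  9.14,-9,  -  7.89, - 6, - 4.66, - 1, -1 , 2,2,4, 8, 9,9]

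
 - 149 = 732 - 881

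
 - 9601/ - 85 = 9601/85 = 112.95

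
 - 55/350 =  -11/70 = - 0.16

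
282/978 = 47/163 = 0.29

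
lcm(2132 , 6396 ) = 6396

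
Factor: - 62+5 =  - 57  =  -3^1*19^1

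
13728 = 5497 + 8231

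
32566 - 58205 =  - 25639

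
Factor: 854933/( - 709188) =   -  2^( - 2)*3^( - 1 )*23^1*113^( - 1 )  *  523^( - 1)*37171^1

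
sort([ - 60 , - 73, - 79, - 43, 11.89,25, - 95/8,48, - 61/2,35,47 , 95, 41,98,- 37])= [ - 79,  -  73, - 60, - 43 , - 37, - 61/2, - 95/8, 11.89, 25,35, 41,  47,48 , 95,98]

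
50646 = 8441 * 6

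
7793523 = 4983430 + 2810093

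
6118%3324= 2794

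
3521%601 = 516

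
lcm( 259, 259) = 259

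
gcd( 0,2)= 2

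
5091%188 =15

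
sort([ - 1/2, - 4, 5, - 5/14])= [ - 4,  -  1/2,  -  5/14 , 5 ] 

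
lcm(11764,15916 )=270572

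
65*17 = 1105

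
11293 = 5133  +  6160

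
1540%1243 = 297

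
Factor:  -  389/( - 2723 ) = 1/7= 7^( - 1)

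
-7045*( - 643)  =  4529935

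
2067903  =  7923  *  261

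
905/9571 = 905/9571 = 0.09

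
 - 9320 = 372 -9692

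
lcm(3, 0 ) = 0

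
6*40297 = 241782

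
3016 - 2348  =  668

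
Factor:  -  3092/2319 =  - 4/3=-  2^2*3^( -1 ) 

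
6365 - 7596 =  - 1231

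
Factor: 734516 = 2^2*47^1*3907^1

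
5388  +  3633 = 9021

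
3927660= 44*89265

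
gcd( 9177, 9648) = 3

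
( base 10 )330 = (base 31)AK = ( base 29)bb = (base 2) 101001010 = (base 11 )280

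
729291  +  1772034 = 2501325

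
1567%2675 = 1567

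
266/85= 266/85 =3.13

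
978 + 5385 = 6363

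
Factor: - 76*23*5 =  - 8740 = - 2^2*5^1 * 19^1*23^1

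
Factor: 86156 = 2^2*7^1*17^1*181^1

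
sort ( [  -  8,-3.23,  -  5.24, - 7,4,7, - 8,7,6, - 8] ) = [ -8, - 8, - 8,- 7, - 5.24 , - 3.23, 4, 6 , 7,7] 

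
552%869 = 552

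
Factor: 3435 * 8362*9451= 271465514970 = 2^1 * 3^1*5^1* 13^1*37^1*113^1*229^1 * 727^1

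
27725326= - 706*( - 39271) 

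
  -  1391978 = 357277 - 1749255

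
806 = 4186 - 3380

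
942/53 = 17 + 41/53 = 17.77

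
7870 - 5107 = 2763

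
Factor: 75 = 3^1*5^2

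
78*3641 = 283998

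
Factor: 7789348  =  2^2*7^1*278191^1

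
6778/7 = 968  +  2/7 =968.29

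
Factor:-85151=  -  11^1 * 7741^1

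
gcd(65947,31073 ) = 7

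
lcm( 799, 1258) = 59126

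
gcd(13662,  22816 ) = 46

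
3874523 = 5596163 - 1721640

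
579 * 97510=56458290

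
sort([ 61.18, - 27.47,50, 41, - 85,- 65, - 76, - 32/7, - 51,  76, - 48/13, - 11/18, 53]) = [ - 85, - 76, -65,  -  51  , -27.47, - 32/7, - 48/13, - 11/18, 41, 50,53,61.18, 76]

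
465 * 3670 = 1706550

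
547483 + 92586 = 640069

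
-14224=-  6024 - 8200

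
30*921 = 27630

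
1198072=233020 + 965052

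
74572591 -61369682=13202909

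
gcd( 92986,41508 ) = 2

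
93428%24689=19361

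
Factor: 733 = 733^1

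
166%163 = 3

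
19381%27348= 19381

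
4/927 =4/927 = 0.00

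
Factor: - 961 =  - 31^2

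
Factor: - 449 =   -  449^1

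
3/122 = 3/122=0.02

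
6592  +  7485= 14077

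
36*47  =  1692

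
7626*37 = 282162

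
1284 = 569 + 715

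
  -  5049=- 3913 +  - 1136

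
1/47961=1/47961 = 0.00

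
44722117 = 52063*859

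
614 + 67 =681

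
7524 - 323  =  7201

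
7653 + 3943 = 11596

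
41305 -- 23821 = 65126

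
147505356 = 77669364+69835992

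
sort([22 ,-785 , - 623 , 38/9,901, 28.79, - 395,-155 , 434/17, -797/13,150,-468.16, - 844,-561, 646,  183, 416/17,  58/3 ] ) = [ - 844, - 785, - 623, - 561, - 468.16, - 395, - 155, - 797/13,38/9,58/3, 22,  416/17, 434/17,28.79, 150,  183,646, 901 ] 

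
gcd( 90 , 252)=18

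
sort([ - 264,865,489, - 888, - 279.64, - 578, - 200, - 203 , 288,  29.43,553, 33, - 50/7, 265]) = [ - 888,  -  578, - 279.64,-264, - 203,  -  200, - 50/7,29.43 , 33,265,288,489,553,865]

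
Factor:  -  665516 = - 2^2*17^1* 9787^1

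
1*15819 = 15819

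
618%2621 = 618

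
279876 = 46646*6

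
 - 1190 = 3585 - 4775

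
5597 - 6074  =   - 477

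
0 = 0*843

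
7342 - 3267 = 4075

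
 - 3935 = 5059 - 8994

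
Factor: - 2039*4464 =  - 9102096 = - 2^4 *3^2* 31^1*2039^1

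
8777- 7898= 879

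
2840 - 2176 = 664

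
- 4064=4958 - 9022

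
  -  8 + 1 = -7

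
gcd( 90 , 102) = 6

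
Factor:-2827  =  -11^1 * 257^1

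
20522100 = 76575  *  268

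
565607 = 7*80801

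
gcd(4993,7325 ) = 1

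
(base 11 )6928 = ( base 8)21621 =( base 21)KDC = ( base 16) 2391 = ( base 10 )9105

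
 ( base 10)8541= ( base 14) 3181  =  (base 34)7D7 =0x215d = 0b10000101011101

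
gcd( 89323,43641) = 13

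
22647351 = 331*68421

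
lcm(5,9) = 45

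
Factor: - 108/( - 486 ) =2^1*3^( - 2 ) = 2/9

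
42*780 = 32760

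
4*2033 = 8132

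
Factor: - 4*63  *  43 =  - 2^2*3^2*7^1*43^1 = - 10836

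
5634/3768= 939/628 = 1.50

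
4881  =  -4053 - -8934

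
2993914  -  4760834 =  - 1766920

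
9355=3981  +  5374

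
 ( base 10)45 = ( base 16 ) 2d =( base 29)1G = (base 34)1B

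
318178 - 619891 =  - 301713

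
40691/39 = 1043+14/39= 1043.36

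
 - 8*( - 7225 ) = 57800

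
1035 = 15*69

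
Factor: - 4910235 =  - 3^1*5^1*11^1*29759^1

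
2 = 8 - 6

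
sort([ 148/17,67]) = [ 148/17,  67 ] 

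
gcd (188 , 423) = 47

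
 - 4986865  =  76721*(  -  65)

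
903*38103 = 34407009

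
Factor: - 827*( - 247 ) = 204269 = 13^1*19^1*827^1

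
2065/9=2065/9 = 229.44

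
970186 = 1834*529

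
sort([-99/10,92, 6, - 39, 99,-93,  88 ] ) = [-93,-39,  -  99/10, 6,  88, 92,99 ]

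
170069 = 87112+82957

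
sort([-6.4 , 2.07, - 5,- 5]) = [ - 6.4, - 5, - 5,2.07] 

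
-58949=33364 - 92313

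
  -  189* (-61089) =11545821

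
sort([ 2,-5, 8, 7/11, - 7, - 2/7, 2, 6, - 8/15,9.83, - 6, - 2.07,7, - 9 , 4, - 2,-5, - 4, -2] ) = [ - 9 ,  -  7,-6, - 5, - 5, - 4, - 2.07, - 2,-2, - 8/15, - 2/7, 7/11, 2, 2 , 4 , 6,7, 8, 9.83 ] 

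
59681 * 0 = 0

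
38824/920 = 42 + 1/5 = 42.20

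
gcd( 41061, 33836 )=1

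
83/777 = 83/777 = 0.11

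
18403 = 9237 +9166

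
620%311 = 309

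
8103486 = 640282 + 7463204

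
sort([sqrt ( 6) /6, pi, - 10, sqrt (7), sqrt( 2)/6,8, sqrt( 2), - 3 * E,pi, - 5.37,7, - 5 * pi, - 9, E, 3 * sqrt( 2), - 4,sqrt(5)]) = [ - 5*pi, - 10, - 9, - 3*E, - 5.37,-4,sqrt( 2)/6,sqrt( 6)/6,sqrt( 2 ),sqrt( 5), sqrt( 7) , E,pi,pi,3*sqrt( 2),7,8 ] 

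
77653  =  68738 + 8915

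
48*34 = 1632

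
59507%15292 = 13631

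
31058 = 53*586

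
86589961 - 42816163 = 43773798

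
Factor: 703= 19^1*37^1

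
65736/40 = 8217/5 = 1643.40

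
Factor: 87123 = 3^1*113^1* 257^1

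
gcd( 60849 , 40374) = 9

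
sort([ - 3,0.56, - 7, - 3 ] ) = [ - 7, - 3, - 3, 0.56] 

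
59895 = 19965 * 3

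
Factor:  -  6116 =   -  2^2*11^1*139^1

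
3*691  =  2073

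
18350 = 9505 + 8845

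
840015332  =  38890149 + 801125183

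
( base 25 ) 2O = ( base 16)4A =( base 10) 74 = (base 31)2C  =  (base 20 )3e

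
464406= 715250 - 250844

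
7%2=1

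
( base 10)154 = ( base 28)5E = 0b10011010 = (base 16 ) 9A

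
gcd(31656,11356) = 4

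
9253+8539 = 17792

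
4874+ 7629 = 12503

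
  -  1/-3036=1/3036 = 0.00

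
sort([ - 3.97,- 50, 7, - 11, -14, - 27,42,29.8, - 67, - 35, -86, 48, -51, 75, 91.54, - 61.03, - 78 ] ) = [ - 86, - 78, - 67, - 61.03,  -  51, - 50, - 35, - 27 , - 14,  -  11,-3.97,7, 29.8, 42, 48, 75, 91.54]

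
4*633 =2532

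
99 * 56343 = 5577957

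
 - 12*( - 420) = 5040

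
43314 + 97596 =140910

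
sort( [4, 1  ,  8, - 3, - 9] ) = [ - 9, - 3, 1, 4, 8]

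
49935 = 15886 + 34049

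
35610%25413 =10197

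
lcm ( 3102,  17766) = 195426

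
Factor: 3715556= 2^2*13^1 *71453^1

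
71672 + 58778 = 130450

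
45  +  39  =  84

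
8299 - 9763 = -1464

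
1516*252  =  382032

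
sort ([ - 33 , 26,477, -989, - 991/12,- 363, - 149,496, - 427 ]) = [ - 989,-427, - 363 , - 149,  -  991/12,-33, 26,  477,496]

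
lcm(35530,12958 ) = 1101430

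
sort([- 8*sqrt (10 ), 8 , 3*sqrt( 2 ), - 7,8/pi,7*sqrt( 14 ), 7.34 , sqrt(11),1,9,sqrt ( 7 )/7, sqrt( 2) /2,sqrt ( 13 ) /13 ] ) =[-8* sqrt( 10 ), - 7,sqrt (13)/13,sqrt( 7)/7, sqrt(2) /2 , 1,8/pi,sqrt( 11 ),3*sqrt( 2 ) , 7.34,8,9,7*sqrt( 14)]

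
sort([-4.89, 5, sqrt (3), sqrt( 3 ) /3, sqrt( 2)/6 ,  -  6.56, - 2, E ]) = [ - 6.56  , -4.89, - 2,sqrt(2 ) /6, sqrt( 3)/3, sqrt( 3 ), E,5 ]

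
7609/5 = 1521 + 4/5  =  1521.80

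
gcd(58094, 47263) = 1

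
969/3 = 323 = 323.00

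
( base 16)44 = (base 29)2A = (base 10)68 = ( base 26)2g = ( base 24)2K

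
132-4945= - 4813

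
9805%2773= 1486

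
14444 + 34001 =48445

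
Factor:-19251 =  - 3^3*23^1*31^1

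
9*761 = 6849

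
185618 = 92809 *2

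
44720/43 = 1040= 1040.00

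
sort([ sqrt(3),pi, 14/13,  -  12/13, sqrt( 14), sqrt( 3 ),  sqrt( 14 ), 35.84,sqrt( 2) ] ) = [ - 12/13, 14/13, sqrt( 2),sqrt( 3),sqrt(3),pi , sqrt( 14 ), sqrt( 14), 35.84]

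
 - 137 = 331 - 468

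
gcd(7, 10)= 1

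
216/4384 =27/548  =  0.05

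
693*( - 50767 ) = -35181531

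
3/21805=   3/21805 = 0.00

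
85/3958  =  85/3958 =0.02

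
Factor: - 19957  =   - 7^1 * 2851^1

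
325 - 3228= - 2903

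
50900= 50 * 1018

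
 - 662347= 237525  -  899872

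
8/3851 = 8/3851 = 0.00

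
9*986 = 8874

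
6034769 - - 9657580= 15692349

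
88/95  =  88/95  =  0.93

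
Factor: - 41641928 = - 2^3*31^1*167911^1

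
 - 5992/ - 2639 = 856/377 = 2.27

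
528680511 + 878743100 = 1407423611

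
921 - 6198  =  -5277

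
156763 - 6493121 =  - 6336358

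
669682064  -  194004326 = 475677738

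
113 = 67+46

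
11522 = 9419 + 2103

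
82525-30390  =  52135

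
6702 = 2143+4559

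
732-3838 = - 3106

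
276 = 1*276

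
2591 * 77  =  199507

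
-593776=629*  ( - 944) 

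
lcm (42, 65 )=2730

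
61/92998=61/92998 = 0.00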